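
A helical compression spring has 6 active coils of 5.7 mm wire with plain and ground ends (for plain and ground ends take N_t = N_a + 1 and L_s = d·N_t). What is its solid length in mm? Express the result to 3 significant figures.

39.9 mm

plain and ground ends: N_t = N_a + 1 = 6 + 1 = 7
L_s = d·N_t = 5.7 × 7 = 39.9 mm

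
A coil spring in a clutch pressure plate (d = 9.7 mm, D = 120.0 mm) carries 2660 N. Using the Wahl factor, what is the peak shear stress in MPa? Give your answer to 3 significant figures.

Spring index C = D/d = 120.0/9.7 = 12.3711
K_W = (4C−1)/(4C−4) + 0.615/C = 48.485/45.485 + 0.0497 = 1.1157
τ₀ = 8FD/(πd³) = 8·2660·120.0/(π·9.7³) = 2.5536e+06/2867.2 = 890.61 MPa
τ_max = K·τ₀ = 1.1157 × 890.61 = 993.63 MPa

994 MPa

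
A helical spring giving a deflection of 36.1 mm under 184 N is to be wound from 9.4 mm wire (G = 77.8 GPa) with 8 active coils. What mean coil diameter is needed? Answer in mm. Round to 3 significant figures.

123 mm

Required rate k = F/δ = 184/36.1 = 5.097 N/mm
D = (Gd⁴/(8N_a·k))^(1/3) = (77.8×10³·9.4⁴/(8·8·5.097))^(1/3)
  = (1.86209e+06)^(1/3) = 123.0269 mm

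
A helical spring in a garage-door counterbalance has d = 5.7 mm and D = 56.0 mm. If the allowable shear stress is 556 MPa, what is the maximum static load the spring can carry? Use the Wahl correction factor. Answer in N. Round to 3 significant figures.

629 N

C = D/d = 56.0/5.7 = 9.8246
K_W = (4C−1)/(4C−4) + 0.615/C = 38.298/35.298 + 0.0626 = 1.1476
τ_max = K·8FD/(πd³) → F_max = τ_allow·πd³/(8DK)
F_max = 556·π·5.7³/(8·56.0·1.1476) = 3.2348e+05/514.12 = 629.19 N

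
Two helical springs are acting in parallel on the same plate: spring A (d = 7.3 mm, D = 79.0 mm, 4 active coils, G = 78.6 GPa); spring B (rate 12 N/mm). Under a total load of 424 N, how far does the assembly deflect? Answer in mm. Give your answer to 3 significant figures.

k_A = Gd⁴/(8D³N_a) = (78.6×10³)(7.3⁴)/(8·79.0³·4) = 14.148 N/mm
Parallel: k_eq = 14.148 + 12 = 26.148 N/mm
δ = F/k_eq = 424/26.148 = 16.216 mm

16.2 mm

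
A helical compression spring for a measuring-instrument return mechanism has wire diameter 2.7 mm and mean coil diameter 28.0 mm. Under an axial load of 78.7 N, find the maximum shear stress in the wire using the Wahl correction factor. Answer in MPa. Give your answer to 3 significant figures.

Spring index C = D/d = 28.0/2.7 = 10.3704
K_W = (4C−1)/(4C−4) + 0.615/C = 40.481/37.481 + 0.0593 = 1.1393
τ₀ = 8FD/(πd³) = 8·78.7·28.0/(π·2.7³) = 17628.8/61.836 = 285.09 MPa
τ_max = K·τ₀ = 1.1393 × 285.09 = 324.82 MPa

325 MPa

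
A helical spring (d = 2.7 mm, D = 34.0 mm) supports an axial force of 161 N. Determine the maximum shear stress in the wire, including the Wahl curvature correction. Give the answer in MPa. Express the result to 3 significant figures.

Spring index C = D/d = 34.0/2.7 = 12.5926
K_W = (4C−1)/(4C−4) + 0.615/C = 49.370/46.370 + 0.0488 = 1.1135
τ₀ = 8FD/(πd³) = 8·161·34.0/(π·2.7³) = 43792/61.836 = 708.2 MPa
τ_max = K·τ₀ = 1.1135 × 708.2 = 788.6 MPa

789 MPa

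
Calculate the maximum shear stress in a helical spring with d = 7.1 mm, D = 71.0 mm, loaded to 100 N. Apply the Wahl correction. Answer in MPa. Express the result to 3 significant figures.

Spring index C = D/d = 71.0/7.1 = 10.0000
K_W = (4C−1)/(4C−4) + 0.615/C = 39.000/36.000 + 0.0615 = 1.1448
τ₀ = 8FD/(πd³) = 8·100·71.0/(π·7.1³) = 56800/1124.4 = 50.515 MPa
τ_max = K·τ₀ = 1.1448 × 50.515 = 57.832 MPa

57.8 MPa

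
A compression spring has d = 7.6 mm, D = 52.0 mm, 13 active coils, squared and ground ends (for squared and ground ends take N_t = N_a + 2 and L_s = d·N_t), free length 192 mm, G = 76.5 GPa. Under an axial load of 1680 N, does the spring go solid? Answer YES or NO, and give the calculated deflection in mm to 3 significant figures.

YES, δ = 96.3 mm

k = Gd⁴/(8D³N_a) = (76.5×10³)(7.6⁴)/(8·52.0³·13) = 17.453 N/mm
N_t = 15; L_s = 7.6·15 = 114 mm; δ_solid = L₀ − L_s = 192 − 114 = 78 mm
δ = F/k = 1680/17.453 = 96.258 mm
δ ≥ δ_solid → spring goes solid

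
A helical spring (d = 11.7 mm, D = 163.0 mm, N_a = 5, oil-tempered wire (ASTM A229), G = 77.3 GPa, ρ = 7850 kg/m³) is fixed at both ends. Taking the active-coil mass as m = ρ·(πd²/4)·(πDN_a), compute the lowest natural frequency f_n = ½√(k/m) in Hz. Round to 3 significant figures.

31.1 Hz

k = Gd⁴/(8D³N_a) = (77.3×10³)(11.7⁴)/(8·163.0³·5) = 8.3618 N/mm = 8361.8 N/m
Wire length L = πDN_a = π·163.0·5 = 2560.4 mm
m = ρ·(πd²/4)·L = 7850 × 107.51×10⁻⁶ m² × 2.5604 m = 2.1609 kg
f_n = ½√(k/m) = 0.5·√(8361.8/2.1609) = 0.5·√(3869.6) = 31.103 Hz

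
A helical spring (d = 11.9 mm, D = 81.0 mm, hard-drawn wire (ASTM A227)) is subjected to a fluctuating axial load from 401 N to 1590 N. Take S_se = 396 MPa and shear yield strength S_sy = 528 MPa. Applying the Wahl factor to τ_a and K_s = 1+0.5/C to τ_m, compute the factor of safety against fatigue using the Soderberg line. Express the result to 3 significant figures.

2.12

C = D/d = 81.0/11.9 = 6.8067; K_W = (4C−1)/(4C−4)+0.615/C = 1.2195; K_s = 1+0.5/C = 1.0735
F_a = (F_max−F_min)/2 = 594.5 N; F_m = (F_max+F_min)/2 = 995.5 N
τ_a = K_W·8F_aD/(πd³) = 1.2195 × 72.767 = 88.741 MPa
τ_m = K_s·8F_mD/(πd³) = 1.0735 × 121.85 = 130.8 MPa
Soderberg: 1/n_f = τ_a/S_se + τ_m/S_sy = 88.741/396 + 130.8/528 = 0.22409 + 0.24773 = 0.47182
n_f = 1/0.47182 = 2.119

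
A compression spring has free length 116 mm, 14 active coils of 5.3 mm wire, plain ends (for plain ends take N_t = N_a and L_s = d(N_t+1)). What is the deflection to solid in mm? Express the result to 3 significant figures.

N_t = 14; L_s = 5.3·15 = 79.5 mm
δ_solid = L₀ − L_s = 116 − 79.5 = 36.5 mm

36.5 mm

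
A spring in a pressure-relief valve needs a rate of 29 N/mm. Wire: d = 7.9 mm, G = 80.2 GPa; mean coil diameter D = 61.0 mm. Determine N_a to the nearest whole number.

N_a = Gd⁴/(8D³k) = (80.2×10³ × 7.9⁴)/(8 × 61.0³ × 29)
    = 3.1238e+08 / 5.26596e+07 = 5.932 → 6 coils

6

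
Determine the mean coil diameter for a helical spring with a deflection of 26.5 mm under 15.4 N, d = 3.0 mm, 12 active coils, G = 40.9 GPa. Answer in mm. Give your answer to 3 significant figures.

Required rate k = F/δ = 15.4/26.5 = 0.58113 N/mm
D = (Gd⁴/(8N_a·k))^(1/3) = (40.9×10³·3.0⁴/(8·12·0.58113))^(1/3)
  = (59383)^(1/3) = 39.0140 mm

39.0 mm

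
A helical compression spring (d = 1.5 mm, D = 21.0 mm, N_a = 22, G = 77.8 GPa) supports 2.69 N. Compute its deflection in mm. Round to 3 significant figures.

11.1 mm

k = Gd⁴/(8D³N_a) = (77.8×10³)(1.5⁴)/(8·21.0³·22) = 0.24164 N/mm
δ = F/k = 2.69 / 0.24164 = 11.132 mm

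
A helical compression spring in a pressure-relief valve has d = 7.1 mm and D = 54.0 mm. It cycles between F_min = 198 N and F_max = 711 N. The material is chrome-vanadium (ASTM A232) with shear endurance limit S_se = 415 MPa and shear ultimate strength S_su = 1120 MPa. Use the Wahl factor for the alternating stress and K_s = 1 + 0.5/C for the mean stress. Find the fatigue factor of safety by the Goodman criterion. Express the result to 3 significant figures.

C = D/d = 54.0/7.1 = 7.6056; K_W = (4C−1)/(4C−4)+0.615/C = 1.1944; K_s = 1+0.5/C = 1.0657
F_a = (F_max−F_min)/2 = 256.5 N; F_m = (F_max+F_min)/2 = 454.5 N
τ_a = K_W·8F_aD/(πd³) = 1.1944 × 98.548 = 117.71 MPa
τ_m = K_s·8F_mD/(πd³) = 1.0657 × 174.62 = 186.1 MPa
Goodman: 1/n_f = τ_a/S_se + τ_m/S_su = 117.71/415 + 186.1/1120 = 0.28363 + 0.16616 = 0.44979
n_f = 1/0.44979 = 2.223

2.22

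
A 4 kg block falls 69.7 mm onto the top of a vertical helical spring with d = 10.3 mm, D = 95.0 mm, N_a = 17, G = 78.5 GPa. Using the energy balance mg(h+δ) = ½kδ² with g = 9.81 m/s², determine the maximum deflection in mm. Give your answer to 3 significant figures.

k = Gd⁴/(8D³N_a) = (78.5×10³)(10.3⁴)/(8·95.0³·17) = 7.5772 N/mm
W = mg = 4 × 9.81 = 39.24 N
½kδ² − Wδ − Wh = 0 → δ = (W + √(W² + 2kWh))/k
δ = (39.24 + √(1539.8 + 41447.7))/7.5772 = (39.24 + 207.33)/7.5772 = 32.542 mm

32.5 mm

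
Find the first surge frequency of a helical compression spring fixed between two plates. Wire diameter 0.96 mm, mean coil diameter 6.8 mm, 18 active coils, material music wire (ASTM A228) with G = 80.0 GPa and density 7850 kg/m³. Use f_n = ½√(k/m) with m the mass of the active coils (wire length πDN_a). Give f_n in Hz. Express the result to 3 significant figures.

k = Gd⁴/(8D³N_a) = (80.0×10³)(0.96⁴)/(8·6.8³·18) = 1.5007 N/mm = 1500.7 N/m
Wire length L = πDN_a = π·6.8·18 = 384.53 mm
m = ρ·(πd²/4)·L = 7850 × 0.72382×10⁻⁶ m² × 0.38453 m = 0.0021849 kg
f_n = ½√(k/m) = 0.5·√(1500.7/0.0021849) = 0.5·√(6.8683e+05) = 414.38 Hz

414 Hz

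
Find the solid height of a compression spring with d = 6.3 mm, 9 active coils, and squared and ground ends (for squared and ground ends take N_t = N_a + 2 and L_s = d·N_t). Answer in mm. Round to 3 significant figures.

69.3 mm

squared and ground ends: N_t = N_a + 2 = 9 + 2 = 11
L_s = d·N_t = 6.3 × 11 = 69.3 mm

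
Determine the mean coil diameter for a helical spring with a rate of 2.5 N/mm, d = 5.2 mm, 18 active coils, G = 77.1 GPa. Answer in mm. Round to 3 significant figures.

D = (Gd⁴/(8N_a·k))^(1/3) = (77.1×10³·5.2⁴/(8·18·2.5))^(1/3)
  = (156590)^(1/3) = 53.9000 mm

53.9 mm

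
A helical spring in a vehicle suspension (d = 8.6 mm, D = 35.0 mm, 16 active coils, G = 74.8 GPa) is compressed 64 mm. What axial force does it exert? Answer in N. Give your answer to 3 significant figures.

k = Gd⁴/(8D³N_a) = (74.8×10³)(8.6⁴)/(8·35.0³·16) = 74.556 N/mm
F = k·δ = 74.556 × 64 = 4771.6 N

4770 N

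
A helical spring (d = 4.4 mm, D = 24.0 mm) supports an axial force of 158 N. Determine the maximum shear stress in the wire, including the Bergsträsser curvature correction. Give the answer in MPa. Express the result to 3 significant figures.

143 MPa

Spring index C = D/d = 24.0/4.4 = 5.4545
K_B = (4C+2)/(4C−3) = 23.818/18.818 = 1.2657
τ₀ = 8FD/(πd³) = 8·158·24.0/(π·4.4³) = 30336/267.61 = 113.36 MPa
τ_max = K·τ₀ = 1.2657 × 113.36 = 143.48 MPa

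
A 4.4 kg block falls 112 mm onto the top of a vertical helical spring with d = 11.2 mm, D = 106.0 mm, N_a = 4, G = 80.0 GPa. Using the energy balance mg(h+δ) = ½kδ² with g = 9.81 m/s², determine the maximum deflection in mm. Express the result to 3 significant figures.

18.5 mm

k = Gd⁴/(8D³N_a) = (80.0×10³)(11.2⁴)/(8·106.0³·4) = 33.029 N/mm
W = mg = 4.4 × 9.81 = 43.164 N
½kδ² − Wδ − Wh = 0 → δ = (W + √(W² + 2kWh))/k
δ = (43.164 + √(1863.1 + 319348))/33.029 = (43.164 + 566.75)/33.029 = 18.466 mm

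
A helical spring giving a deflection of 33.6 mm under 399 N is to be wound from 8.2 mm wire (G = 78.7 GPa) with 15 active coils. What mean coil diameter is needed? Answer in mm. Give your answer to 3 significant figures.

63.0 mm

Required rate k = F/δ = 399/33.6 = 11.875 N/mm
D = (Gd⁴/(8N_a·k))^(1/3) = (78.7×10³·8.2⁴/(8·15·11.875))^(1/3)
  = (249698)^(1/3) = 62.9707 mm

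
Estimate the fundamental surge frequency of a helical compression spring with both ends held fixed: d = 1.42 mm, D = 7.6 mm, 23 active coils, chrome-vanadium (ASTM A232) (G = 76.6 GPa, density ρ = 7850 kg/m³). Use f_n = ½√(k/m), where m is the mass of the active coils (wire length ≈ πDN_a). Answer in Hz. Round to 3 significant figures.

k = Gd⁴/(8D³N_a) = (76.6×10³)(1.42⁴)/(8·7.6³·23) = 3.8559 N/mm = 3855.9 N/m
Wire length L = πDN_a = π·7.6·23 = 549.15 mm
m = ρ·(πd²/4)·L = 7850 × 1.5837×10⁻⁶ m² × 0.54915 m = 0.006827 kg
f_n = ½√(k/m) = 0.5·√(3855.9/0.006827) = 0.5·√(5.648e+05) = 375.77 Hz

376 Hz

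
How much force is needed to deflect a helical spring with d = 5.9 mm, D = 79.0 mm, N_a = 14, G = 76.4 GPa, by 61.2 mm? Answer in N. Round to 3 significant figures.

k = Gd⁴/(8D³N_a) = (76.4×10³)(5.9⁴)/(8·79.0³·14) = 1.6765 N/mm
F = k·δ = 1.6765 × 61.2 = 102.6 N

103 N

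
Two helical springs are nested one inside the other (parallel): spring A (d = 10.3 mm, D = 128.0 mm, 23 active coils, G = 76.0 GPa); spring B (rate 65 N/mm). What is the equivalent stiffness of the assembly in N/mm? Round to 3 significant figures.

k_A = Gd⁴/(8D³N_a) = (76.0×10³)(10.3⁴)/(8·128.0³·23) = 2.2167 N/mm
Parallel: k_eq = 2.2167 + 65 = 67.217 N/mm

67.2 N/mm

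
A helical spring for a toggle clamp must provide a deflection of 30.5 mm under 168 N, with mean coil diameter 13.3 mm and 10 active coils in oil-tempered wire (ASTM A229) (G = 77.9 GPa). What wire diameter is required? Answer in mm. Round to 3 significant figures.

Required rate k = F/δ = 168/30.5 = 5.5082 N/mm
d = (8D³N_a·k / G)^(1/4) = (8·13.3³·10·5.5082 / (77.9×10³))^0.25
  = (13.308)^0.25 = 1.9100 mm

1.91 mm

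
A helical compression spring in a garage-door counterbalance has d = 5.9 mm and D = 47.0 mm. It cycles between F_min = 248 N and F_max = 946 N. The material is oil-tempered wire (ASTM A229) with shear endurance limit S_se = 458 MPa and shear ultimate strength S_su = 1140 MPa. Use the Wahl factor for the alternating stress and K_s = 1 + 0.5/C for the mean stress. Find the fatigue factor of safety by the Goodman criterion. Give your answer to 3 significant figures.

1.18

C = D/d = 47.0/5.9 = 7.9661; K_W = (4C−1)/(4C−4)+0.615/C = 1.1849; K_s = 1+0.5/C = 1.0628
F_a = (F_max−F_min)/2 = 349 N; F_m = (F_max+F_min)/2 = 597 N
τ_a = K_W·8F_aD/(πd³) = 1.1849 × 203.38 = 240.98 MPa
τ_m = K_s·8F_mD/(πd³) = 1.0628 × 347.9 = 369.74 MPa
Goodman: 1/n_f = τ_a/S_se + τ_m/S_su = 240.98/458 + 369.74/1140 = 0.52615 + 0.32433 = 0.85048
n_f = 1/0.85048 = 1.176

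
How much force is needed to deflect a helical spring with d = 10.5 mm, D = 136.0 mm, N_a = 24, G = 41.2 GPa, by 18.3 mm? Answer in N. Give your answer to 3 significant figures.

19.0 N

k = Gd⁴/(8D³N_a) = (41.2×10³)(10.5⁴)/(8·136.0³·24) = 1.0369 N/mm
F = k·δ = 1.0369 × 18.3 = 18.975 N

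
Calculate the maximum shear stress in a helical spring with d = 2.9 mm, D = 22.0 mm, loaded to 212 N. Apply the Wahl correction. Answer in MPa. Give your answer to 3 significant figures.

Spring index C = D/d = 22.0/2.9 = 7.5862
K_W = (4C−1)/(4C−4) + 0.615/C = 29.345/26.345 + 0.0811 = 1.1949
τ₀ = 8FD/(πd³) = 8·212·22.0/(π·2.9³) = 37312/76.62 = 486.97 MPa
τ_max = K·τ₀ = 1.1949 × 486.97 = 581.9 MPa

582 MPa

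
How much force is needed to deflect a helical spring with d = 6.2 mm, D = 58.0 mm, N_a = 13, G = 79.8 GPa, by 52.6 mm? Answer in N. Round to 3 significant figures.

306 N

k = Gd⁴/(8D³N_a) = (79.8×10³)(6.2⁴)/(8·58.0³·13) = 5.811 N/mm
F = k·δ = 5.811 × 52.6 = 305.66 N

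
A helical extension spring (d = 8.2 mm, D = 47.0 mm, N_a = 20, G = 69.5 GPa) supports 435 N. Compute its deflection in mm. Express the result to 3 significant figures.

23.0 mm

k = Gd⁴/(8D³N_a) = (69.5×10³)(8.2⁴)/(8·47.0³·20) = 18.916 N/mm
δ = F/k = 435 / 18.916 = 22.997 mm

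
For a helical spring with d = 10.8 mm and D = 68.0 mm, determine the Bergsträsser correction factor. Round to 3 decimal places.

1.225

C = D/d = 68.0/10.8 = 6.2963
K_B = (4C+2)/(4C−3) = 27.185/22.185 = 1.2254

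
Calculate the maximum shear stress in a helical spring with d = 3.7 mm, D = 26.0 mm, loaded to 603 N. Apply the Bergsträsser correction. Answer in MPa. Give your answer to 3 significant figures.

945 MPa

Spring index C = D/d = 26.0/3.7 = 7.0270
K_B = (4C+2)/(4C−3) = 30.108/25.108 = 1.1991
τ₀ = 8FD/(πd³) = 8·603·26.0/(π·3.7³) = 125424/159.13 = 788.18 MPa
τ_max = K·τ₀ = 1.1991 × 788.18 = 945.14 MPa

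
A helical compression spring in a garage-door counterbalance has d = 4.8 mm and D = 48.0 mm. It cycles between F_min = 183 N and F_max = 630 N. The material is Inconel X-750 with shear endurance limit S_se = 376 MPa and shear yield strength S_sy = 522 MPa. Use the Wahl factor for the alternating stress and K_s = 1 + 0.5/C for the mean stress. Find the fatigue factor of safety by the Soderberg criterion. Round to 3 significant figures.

C = D/d = 48.0/4.8 = 10.0000; K_W = (4C−1)/(4C−4)+0.615/C = 1.1448; K_s = 1+0.5/C = 1.0500
F_a = (F_max−F_min)/2 = 223.5 N; F_m = (F_max+F_min)/2 = 406.5 N
τ_a = K_W·8F_aD/(πd³) = 1.1448 × 247.02 = 282.8 MPa
τ_m = K_s·8F_mD/(πd³) = 1.0500 × 449.28 = 471.75 MPa
Soderberg: 1/n_f = τ_a/S_se + τ_m/S_sy = 282.8/376 + 471.75/522 = 0.75212 + 0.90373 = 1.6559
n_f = 1/1.6559 = 0.6039

0.604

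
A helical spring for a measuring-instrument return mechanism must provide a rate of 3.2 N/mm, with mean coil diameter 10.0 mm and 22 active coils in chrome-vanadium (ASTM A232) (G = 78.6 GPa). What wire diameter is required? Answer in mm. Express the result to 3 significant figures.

d = (8D³N_a·k / G)^(1/4) = (8·10.0³·22·3.2 / (78.6×10³))^0.25
  = (7.1654)^0.25 = 1.6361 mm

1.64 mm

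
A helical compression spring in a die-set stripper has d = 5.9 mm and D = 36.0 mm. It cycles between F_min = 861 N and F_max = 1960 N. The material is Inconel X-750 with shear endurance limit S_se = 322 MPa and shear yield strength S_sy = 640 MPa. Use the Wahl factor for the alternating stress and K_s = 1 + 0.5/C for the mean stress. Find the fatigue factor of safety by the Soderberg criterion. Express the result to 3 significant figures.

0.496

C = D/d = 36.0/5.9 = 6.1017; K_W = (4C−1)/(4C−4)+0.615/C = 1.2478; K_s = 1+0.5/C = 1.0819
F_a = (F_max−F_min)/2 = 549.5 N; F_m = (F_max+F_min)/2 = 1410.5 N
τ_a = K_W·8F_aD/(πd³) = 1.2478 × 245.28 = 306.06 MPa
τ_m = K_s·8F_mD/(πd³) = 1.0819 × 629.59 = 681.18 MPa
Soderberg: 1/n_f = τ_a/S_se + τ_m/S_sy = 306.06/322 + 681.18/640 = 0.95048 + 1.06435 = 2.0148
n_f = 1/2.0148 = 0.4963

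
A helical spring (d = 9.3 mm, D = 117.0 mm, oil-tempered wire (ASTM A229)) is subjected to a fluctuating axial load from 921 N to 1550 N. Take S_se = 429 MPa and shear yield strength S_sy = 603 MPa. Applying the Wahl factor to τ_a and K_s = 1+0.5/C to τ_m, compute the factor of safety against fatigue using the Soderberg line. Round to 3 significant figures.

C = D/d = 117.0/9.3 = 12.5806; K_W = (4C−1)/(4C−4)+0.615/C = 1.1136; K_s = 1+0.5/C = 1.0397
F_a = (F_max−F_min)/2 = 314.5 N; F_m = (F_max+F_min)/2 = 1235.5 N
τ_a = K_W·8F_aD/(πd³) = 1.1136 × 116.49 = 129.73 MPa
τ_m = K_s·8F_mD/(πd³) = 1.0397 × 457.64 = 475.82 MPa
Soderberg: 1/n_f = τ_a/S_se + τ_m/S_sy = 129.73/429 + 475.82/603 = 0.30240 + 0.78909 = 1.0915
n_f = 1/1.0915 = 0.9162

0.916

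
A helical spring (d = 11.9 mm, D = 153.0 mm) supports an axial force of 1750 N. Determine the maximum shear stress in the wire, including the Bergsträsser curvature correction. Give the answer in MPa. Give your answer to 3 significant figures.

Spring index C = D/d = 153.0/11.9 = 12.8571
K_B = (4C+2)/(4C−3) = 53.429/48.429 = 1.1032
τ₀ = 8FD/(πd³) = 8·1750·153.0/(π·11.9³) = 2.142e+06/5294.1 = 404.6 MPa
τ_max = K·τ₀ = 1.1032 × 404.6 = 446.38 MPa

446 MPa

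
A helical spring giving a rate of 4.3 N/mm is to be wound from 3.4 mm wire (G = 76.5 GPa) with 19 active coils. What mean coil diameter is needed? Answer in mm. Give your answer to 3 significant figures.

D = (Gd⁴/(8N_a·k))^(1/3) = (76.5×10³·3.4⁴/(8·19·4.3))^(1/3)
  = (15641)^(1/3) = 25.0085 mm

25.0 mm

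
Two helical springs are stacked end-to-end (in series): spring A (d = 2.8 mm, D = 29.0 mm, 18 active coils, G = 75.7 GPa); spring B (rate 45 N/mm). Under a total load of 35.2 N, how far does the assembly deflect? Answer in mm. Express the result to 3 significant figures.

27.4 mm

k_A = Gd⁴/(8D³N_a) = (75.7×10³)(2.8⁴)/(8·29.0³·18) = 1.3249 N/mm
Series: 1/k_eq = 1/1.3249 + 1/45 = 0.77702; k_eq = 1.287 N/mm
δ = F/k_eq = 35.2/1.287 = 27.351 mm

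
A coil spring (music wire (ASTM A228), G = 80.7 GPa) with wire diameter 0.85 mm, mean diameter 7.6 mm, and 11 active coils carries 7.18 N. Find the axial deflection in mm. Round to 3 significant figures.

k = Gd⁴/(8D³N_a) = (80.7×10³)(0.85⁴)/(8·7.6³·11) = 1.0905 N/mm
δ = F/k = 7.18 / 1.0905 = 6.5841 mm

6.58 mm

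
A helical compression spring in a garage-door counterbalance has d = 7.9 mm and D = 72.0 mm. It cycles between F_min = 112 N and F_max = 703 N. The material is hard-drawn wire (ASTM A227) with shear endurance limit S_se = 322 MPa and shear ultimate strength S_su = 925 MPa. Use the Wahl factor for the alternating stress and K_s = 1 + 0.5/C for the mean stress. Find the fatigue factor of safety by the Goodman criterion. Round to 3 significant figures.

1.76

C = D/d = 72.0/7.9 = 9.1139; K_W = (4C−1)/(4C−4)+0.615/C = 1.1599; K_s = 1+0.5/C = 1.0549
F_a = (F_max−F_min)/2 = 295.5 N; F_m = (F_max+F_min)/2 = 407.5 N
τ_a = K_W·8F_aD/(πd³) = 1.1599 × 109.89 = 127.46 MPa
τ_m = K_s·8F_mD/(πd³) = 1.0549 × 151.54 = 159.85 MPa
Goodman: 1/n_f = τ_a/S_se + τ_m/S_su = 127.46/322 + 159.85/925 = 0.39584 + 0.17281 = 0.56865
n_f = 1/0.56865 = 1.759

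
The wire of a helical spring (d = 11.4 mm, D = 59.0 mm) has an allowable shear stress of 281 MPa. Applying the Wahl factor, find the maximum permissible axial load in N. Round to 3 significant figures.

2130 N

C = D/d = 59.0/11.4 = 5.1754
K_W = (4C−1)/(4C−4) + 0.615/C = 19.702/16.702 + 0.1188 = 1.2985
τ_max = K·8FD/(πd³) → F_max = τ_allow·πd³/(8DK)
F_max = 281·π·11.4³/(8·59.0·1.2985) = 1.3079e+06/612.87 = 2134 N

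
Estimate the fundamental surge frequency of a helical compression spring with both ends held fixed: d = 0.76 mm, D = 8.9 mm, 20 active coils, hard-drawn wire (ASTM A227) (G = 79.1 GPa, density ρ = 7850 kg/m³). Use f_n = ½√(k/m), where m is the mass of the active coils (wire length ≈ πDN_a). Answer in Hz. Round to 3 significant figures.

k = Gd⁴/(8D³N_a) = (79.1×10³)(0.76⁴)/(8·8.9³·20) = 0.23396 N/mm = 233.96 N/m
Wire length L = πDN_a = π·8.9·20 = 559.2 mm
m = ρ·(πd²/4)·L = 7850 × 0.45365×10⁻⁶ m² × 0.5592 m = 0.0019914 kg
f_n = ½√(k/m) = 0.5·√(233.96/0.0019914) = 0.5·√(1.1749e+05) = 171.38 Hz

171 Hz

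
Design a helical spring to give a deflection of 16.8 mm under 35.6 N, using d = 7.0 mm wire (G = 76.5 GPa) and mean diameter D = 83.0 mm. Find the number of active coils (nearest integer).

Required rate k = F/δ = 35.6/16.8 = 2.119 N/mm
N_a = Gd⁴/(8D³k) = (76.5×10³ × 7.0⁴)/(8 × 83.0³ × 2.119)
    = 1.83676e+08 / 9.69315e+06 = 18.95 → 19 coils

19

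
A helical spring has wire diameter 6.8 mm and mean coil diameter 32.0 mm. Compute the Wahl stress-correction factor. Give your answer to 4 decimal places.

1.3331

C = D/d = 32.0/6.8 = 4.7059
K_W = (4C−1)/(4C−4) + 0.615/C = 17.824/14.824 + 0.1307 = 1.3331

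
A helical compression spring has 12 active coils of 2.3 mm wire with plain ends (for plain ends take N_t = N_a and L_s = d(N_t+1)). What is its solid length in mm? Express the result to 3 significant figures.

plain ends: N_t = N_a = 12
L_s = d·(N_t+1) = 2.3 × 13 = 29.9 mm

29.9 mm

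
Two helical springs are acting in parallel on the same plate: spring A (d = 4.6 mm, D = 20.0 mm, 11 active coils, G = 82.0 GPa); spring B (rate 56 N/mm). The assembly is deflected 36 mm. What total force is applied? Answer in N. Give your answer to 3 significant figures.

k_A = Gd⁴/(8D³N_a) = (82.0×10³)(4.6⁴)/(8·20.0³·11) = 52.152 N/mm
Parallel: k_eq = 52.152 + 56 = 108.15 N/mm
F = k_eq·δ = 108.15·36 = 3893.5 N

3890 N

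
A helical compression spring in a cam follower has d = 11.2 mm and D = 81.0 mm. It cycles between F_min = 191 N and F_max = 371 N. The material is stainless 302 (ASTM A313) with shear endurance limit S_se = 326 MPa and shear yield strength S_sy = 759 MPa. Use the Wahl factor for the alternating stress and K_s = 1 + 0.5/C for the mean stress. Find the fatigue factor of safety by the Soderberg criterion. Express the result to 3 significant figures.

9.35

C = D/d = 81.0/11.2 = 7.2321; K_W = (4C−1)/(4C−4)+0.615/C = 1.2054; K_s = 1+0.5/C = 1.0691
F_a = (F_max−F_min)/2 = 90 N; F_m = (F_max+F_min)/2 = 281 N
τ_a = K_W·8F_aD/(πd³) = 1.2054 × 13.213 = 15.927 MPa
τ_m = K_s·8F_mD/(πd³) = 1.0691 × 41.255 = 44.107 MPa
Soderberg: 1/n_f = τ_a/S_se + τ_m/S_sy = 15.927/326 + 44.107/759 = 0.04886 + 0.05811 = 0.10697
n_f = 1/0.10697 = 9.349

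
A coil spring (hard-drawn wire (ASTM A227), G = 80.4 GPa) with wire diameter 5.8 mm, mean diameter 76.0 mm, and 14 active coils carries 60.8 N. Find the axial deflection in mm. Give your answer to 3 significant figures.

32.9 mm

k = Gd⁴/(8D³N_a) = (80.4×10³)(5.8⁴)/(8·76.0³·14) = 1.8506 N/mm
δ = F/k = 60.8 / 1.8506 = 32.854 mm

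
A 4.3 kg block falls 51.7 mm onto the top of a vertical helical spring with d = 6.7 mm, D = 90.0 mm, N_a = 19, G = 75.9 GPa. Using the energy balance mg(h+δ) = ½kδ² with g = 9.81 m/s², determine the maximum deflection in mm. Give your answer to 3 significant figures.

k = Gd⁴/(8D³N_a) = (75.9×10³)(6.7⁴)/(8·90.0³·19) = 1.3803 N/mm
W = mg = 4.3 × 9.81 = 42.183 N
½kδ² − Wδ − Wh = 0 → δ = (W + √(W² + 2kWh))/k
δ = (42.183 + √(1779.4 + 6020.44))/1.3803 = (42.183 + 88.317)/1.3803 = 94.545 mm

94.5 mm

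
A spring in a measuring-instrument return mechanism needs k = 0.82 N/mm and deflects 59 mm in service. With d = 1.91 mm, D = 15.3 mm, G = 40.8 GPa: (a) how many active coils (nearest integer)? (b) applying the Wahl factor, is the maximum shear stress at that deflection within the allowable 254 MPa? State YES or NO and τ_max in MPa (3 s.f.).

N_a = Gd⁴/(8D³k) = (40.8×10³)(1.91⁴)/(8·15.3³·0.82) = 23.11 → N_a = 23
Actual rate k = Gd⁴/(8D³·23) = 0.82395 N/mm
Working load F = kδ = 0.82395·59 = 48.613 N
C = 15.3/1.91 = 8.0105; K_W = (4C−1)/(4C−4)+0.615/C = 1.1838
τ_max = K_W·8FD/(πd³) = 1.1838·271.82 = 321.77 MPa
τ_max > 254 MPa → exceeds allowable

(a) 23 coils; (b) NO, τ_max = 322 MPa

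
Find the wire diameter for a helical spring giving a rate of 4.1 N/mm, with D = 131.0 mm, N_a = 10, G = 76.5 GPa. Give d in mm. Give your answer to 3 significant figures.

d = (8D³N_a·k / G)^(1/4) = (8·131.0³·10·4.1 / (76.5×10³))^0.25
  = (9638.9)^0.25 = 9.9085 mm

9.91 mm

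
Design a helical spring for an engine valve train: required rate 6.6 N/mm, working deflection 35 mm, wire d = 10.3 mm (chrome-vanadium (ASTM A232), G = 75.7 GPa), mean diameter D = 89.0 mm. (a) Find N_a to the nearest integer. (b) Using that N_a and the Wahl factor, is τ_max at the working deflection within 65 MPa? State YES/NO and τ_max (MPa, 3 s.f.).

(a) 23 coils; (b) YES, τ_max = 55.8 MPa

N_a = Gd⁴/(8D³k) = (75.7×10³)(10.3⁴)/(8·89.0³·6.6) = 22.89 → N_a = 23
Actual rate k = Gd⁴/(8D³·23) = 6.5684 N/mm
Working load F = kδ = 6.5684·35 = 229.89 N
C = 89.0/10.3 = 8.6408; K_W = (4C−1)/(4C−4)+0.615/C = 1.1693
τ_max = K_W·8FD/(πd³) = 1.1693·47.681 = 55.755 MPa
τ_max ≤ 65 MPa → acceptable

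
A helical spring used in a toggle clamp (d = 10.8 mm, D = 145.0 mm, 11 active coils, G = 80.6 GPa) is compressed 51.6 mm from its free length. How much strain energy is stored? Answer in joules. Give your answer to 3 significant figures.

5.44 J

k = Gd⁴/(8D³N_a) = (80.6×10³)(10.8⁴)/(8·145.0³·11) = 4.0874 N/mm
U = ½kδ² = 0.5 × 4.0874 × 51.6² = 5441.4 N·mm = 5.4414 J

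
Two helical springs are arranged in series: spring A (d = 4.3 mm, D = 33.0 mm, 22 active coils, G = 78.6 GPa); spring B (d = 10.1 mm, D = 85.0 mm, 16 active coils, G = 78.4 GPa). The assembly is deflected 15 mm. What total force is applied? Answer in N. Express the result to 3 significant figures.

k_A = Gd⁴/(8D³N_a) = (78.6×10³)(4.3⁴)/(8·33.0³·22) = 4.2486 N/mm
k_B = Gd⁴/(8D³N_a) = (78.4×10³)(10.1⁴)/(8·85.0³·16) = 10.379 N/mm
Series: 1/k_eq = 1/4.2486 + 1/10.379 = 0.33173; k_eq = 3.0145 N/mm
F = k_eq·δ = 3.0145·15 = 45.218 N

45.2 N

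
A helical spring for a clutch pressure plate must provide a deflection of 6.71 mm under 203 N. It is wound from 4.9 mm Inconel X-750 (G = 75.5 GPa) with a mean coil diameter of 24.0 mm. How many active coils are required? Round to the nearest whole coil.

13

Required rate k = F/δ = 203/6.71 = 30.253 N/mm
N_a = Gd⁴/(8D³k) = (75.5×10³ × 4.9⁴)/(8 × 24.0³ × 30.253)
    = 4.35242e+07 / 3.34578e+06 = 13.01 → 13 coils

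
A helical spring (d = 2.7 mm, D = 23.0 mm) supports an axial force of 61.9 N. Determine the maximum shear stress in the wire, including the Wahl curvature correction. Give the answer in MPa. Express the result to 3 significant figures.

Spring index C = D/d = 23.0/2.7 = 8.5185
K_W = (4C−1)/(4C−4) + 0.615/C = 33.074/30.074 + 0.0722 = 1.1719
τ₀ = 8FD/(πd³) = 8·61.9·23.0/(π·2.7³) = 11389.6/61.836 = 184.19 MPa
τ_max = K·τ₀ = 1.1719 × 184.19 = 215.86 MPa

216 MPa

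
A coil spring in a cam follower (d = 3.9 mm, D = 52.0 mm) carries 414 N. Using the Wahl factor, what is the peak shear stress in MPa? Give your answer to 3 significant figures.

Spring index C = D/d = 52.0/3.9 = 13.3333
K_W = (4C−1)/(4C−4) + 0.615/C = 52.333/49.333 + 0.0461 = 1.1069
τ₀ = 8FD/(πd³) = 8·414·52.0/(π·3.9³) = 172224/186.36 = 924.17 MPa
τ_max = K·τ₀ = 1.1069 × 924.17 = 1023 MPa

1020 MPa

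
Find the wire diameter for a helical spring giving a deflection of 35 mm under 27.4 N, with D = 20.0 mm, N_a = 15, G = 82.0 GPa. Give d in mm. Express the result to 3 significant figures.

Required rate k = F/δ = 27.4/35 = 0.78286 N/mm
d = (8D³N_a·k / G)^(1/4) = (8·20.0³·15·0.78286 / (82.0×10³))^0.25
  = (9.1652)^0.25 = 1.7399 mm

1.74 mm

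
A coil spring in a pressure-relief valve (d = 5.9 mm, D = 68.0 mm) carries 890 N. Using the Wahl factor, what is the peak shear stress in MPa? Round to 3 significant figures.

Spring index C = D/d = 68.0/5.9 = 11.5254
K_W = (4C−1)/(4C−4) + 0.615/C = 45.102/42.102 + 0.0534 = 1.1246
τ₀ = 8FD/(πd³) = 8·890·68.0/(π·5.9³) = 484160/645.22 = 750.38 MPa
τ_max = K·τ₀ = 1.1246 × 750.38 = 843.89 MPa

844 MPa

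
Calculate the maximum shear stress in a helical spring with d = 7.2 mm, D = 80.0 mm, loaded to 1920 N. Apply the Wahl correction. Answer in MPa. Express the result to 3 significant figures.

1180 MPa

Spring index C = D/d = 80.0/7.2 = 11.1111
K_W = (4C−1)/(4C−4) + 0.615/C = 43.444/40.444 + 0.0554 = 1.1295
τ₀ = 8FD/(πd³) = 8·1920·80.0/(π·7.2³) = 1.2288e+06/1172.6 = 1047.9 MPa
τ_max = K·τ₀ = 1.1295 × 1047.9 = 1183.7 MPa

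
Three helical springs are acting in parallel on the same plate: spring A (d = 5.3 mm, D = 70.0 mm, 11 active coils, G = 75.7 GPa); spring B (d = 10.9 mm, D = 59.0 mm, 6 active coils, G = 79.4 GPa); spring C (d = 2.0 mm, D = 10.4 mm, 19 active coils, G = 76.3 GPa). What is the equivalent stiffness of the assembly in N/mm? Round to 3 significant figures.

k_A = Gd⁴/(8D³N_a) = (75.7×10³)(5.3⁴)/(8·70.0³·11) = 1.9789 N/mm
k_B = Gd⁴/(8D³N_a) = (79.4×10³)(10.9⁴)/(8·59.0³·6) = 113.69 N/mm
k_C = Gd⁴/(8D³N_a) = (76.3×10³)(2.0⁴)/(8·10.4³·19) = 7.14 N/mm
Parallel: k_eq = 1.9789 + 113.69 + 7.14 = 122.81 N/mm

123 N/mm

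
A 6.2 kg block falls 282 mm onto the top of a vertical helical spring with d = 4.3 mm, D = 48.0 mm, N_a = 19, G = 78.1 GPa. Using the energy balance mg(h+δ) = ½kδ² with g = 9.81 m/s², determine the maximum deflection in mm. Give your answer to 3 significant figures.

190 mm

k = Gd⁴/(8D³N_a) = (78.1×10³)(4.3⁴)/(8·48.0³·19) = 1.5884 N/mm
W = mg = 6.2 × 9.81 = 60.822 N
½kδ² − Wδ − Wh = 0 → δ = (W + √(W² + 2kWh))/k
δ = (60.822 + √(3699.3 + 54487.6))/1.5884 = (60.822 + 241.22)/1.5884 = 190.16 mm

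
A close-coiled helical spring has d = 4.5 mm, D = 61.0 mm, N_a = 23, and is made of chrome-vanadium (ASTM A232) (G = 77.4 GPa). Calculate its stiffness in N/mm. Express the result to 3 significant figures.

k = Gd⁴/(8D³N_a) = (77.4×10³ × 4.5⁴) / (8 × 61.0³ × 23)
  = 3.17388e+07 / 4.17645e+07 = 0.75995 N/mm

0.760 N/mm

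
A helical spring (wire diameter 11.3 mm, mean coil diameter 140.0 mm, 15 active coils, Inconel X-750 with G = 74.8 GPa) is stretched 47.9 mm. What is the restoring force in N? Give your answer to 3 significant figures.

177 N

k = Gd⁴/(8D³N_a) = (74.8×10³)(11.3⁴)/(8·140.0³·15) = 3.7038 N/mm
F = k·δ = 3.7038 × 47.9 = 177.41 N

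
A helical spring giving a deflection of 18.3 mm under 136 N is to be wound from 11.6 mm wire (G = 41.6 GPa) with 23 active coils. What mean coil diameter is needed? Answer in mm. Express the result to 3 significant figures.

Required rate k = F/δ = 136/18.3 = 7.4317 N/mm
D = (Gd⁴/(8N_a·k))^(1/3) = (41.6×10³·11.6⁴/(8·23·7.4317))^(1/3)
  = (550833)^(1/3) = 81.9735 mm

82.0 mm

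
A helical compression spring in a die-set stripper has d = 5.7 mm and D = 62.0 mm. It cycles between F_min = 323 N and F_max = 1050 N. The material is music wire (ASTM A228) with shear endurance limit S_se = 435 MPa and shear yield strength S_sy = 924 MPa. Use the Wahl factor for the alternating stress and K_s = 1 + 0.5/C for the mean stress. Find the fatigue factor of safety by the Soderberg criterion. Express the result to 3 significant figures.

C = D/d = 62.0/5.7 = 10.8772; K_W = (4C−1)/(4C−4)+0.615/C = 1.1325; K_s = 1+0.5/C = 1.0460
F_a = (F_max−F_min)/2 = 363.5 N; F_m = (F_max+F_min)/2 = 686.5 N
τ_a = K_W·8F_aD/(πd³) = 1.1325 × 309.89 = 350.95 MPa
τ_m = K_s·8F_mD/(πd³) = 1.0460 × 585.26 = 612.16 MPa
Soderberg: 1/n_f = τ_a/S_se + τ_m/S_sy = 350.95/435 + 612.16/924 = 0.80677 + 0.66251 = 1.4693
n_f = 1/1.4693 = 0.6806

0.681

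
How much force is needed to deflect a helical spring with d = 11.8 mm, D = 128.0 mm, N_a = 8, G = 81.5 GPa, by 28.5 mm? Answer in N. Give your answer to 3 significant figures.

k = Gd⁴/(8D³N_a) = (81.5×10³)(11.8⁴)/(8·128.0³·8) = 11.773 N/mm
F = k·δ = 11.773 × 28.5 = 335.52 N

336 N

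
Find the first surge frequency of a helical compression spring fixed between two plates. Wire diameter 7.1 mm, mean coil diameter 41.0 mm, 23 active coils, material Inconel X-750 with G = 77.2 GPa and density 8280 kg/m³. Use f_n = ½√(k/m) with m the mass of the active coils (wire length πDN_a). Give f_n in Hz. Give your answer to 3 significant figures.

k = Gd⁴/(8D³N_a) = (77.2×10³)(7.1⁴)/(8·41.0³·23) = 15.47 N/mm = 15470 N/m
Wire length L = πDN_a = π·41.0·23 = 2962.5 mm
m = ρ·(πd²/4)·L = 8280 × 39.592×10⁻⁶ m² × 2.9625 m = 0.97118 kg
f_n = ½√(k/m) = 0.5·√(15470/0.97118) = 0.5·√(15929) = 63.105 Hz

63.1 Hz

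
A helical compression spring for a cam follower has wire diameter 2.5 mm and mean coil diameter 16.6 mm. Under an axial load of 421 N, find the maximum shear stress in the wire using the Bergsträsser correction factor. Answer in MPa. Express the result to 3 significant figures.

Spring index C = D/d = 16.6/2.5 = 6.6400
K_B = (4C+2)/(4C−3) = 28.560/23.560 = 1.2122
τ₀ = 8FD/(πd³) = 8·421·16.6/(π·2.5³) = 55908.8/49.087 = 1139 MPa
τ_max = K·τ₀ = 1.2122 × 1139 = 1380.7 MPa

1380 MPa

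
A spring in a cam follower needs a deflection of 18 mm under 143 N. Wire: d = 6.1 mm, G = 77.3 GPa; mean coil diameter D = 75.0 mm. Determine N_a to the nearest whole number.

Required rate k = F/δ = 143/18 = 7.9444 N/mm
N_a = Gd⁴/(8D³k) = (77.3×10³ × 6.1⁴)/(8 × 75.0³ × 7.9444)
    = 1.07028e+08 / 2.68125e+07 = 3.992 → 4 coils

4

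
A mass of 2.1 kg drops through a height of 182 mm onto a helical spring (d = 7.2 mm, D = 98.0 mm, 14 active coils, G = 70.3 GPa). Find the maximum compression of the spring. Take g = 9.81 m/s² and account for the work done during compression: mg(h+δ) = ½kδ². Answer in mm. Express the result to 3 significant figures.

k = Gd⁴/(8D³N_a) = (70.3×10³)(7.2⁴)/(8·98.0³·14) = 1.7922 N/mm
W = mg = 2.1 × 9.81 = 20.601 N
½kδ² − Wδ − Wh = 0 → δ = (W + √(W² + 2kWh))/k
δ = (20.601 + √(424.4 + 13439.4))/1.7922 = (20.601 + 117.74)/1.7922 = 77.193 mm

77.2 mm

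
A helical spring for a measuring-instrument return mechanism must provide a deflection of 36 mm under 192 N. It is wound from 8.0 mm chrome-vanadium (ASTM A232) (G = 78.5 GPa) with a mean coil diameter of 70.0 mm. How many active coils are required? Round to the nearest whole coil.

Required rate k = F/δ = 192/36 = 5.3333 N/mm
N_a = Gd⁴/(8D³k) = (78.5×10³ × 8.0⁴)/(8 × 70.0³ × 5.3333)
    = 3.21536e+08 / 1.46347e+07 = 21.97 → 22 coils

22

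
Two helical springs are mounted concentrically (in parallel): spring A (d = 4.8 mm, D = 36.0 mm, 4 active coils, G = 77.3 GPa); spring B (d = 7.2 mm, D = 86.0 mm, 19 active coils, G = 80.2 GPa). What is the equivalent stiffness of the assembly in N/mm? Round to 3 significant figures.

k_A = Gd⁴/(8D³N_a) = (77.3×10³)(4.8⁴)/(8·36.0³·4) = 27.484 N/mm
k_B = Gd⁴/(8D³N_a) = (80.2×10³)(7.2⁴)/(8·86.0³·19) = 2.2293 N/mm
Parallel: k_eq = 27.484 + 2.2293 = 29.714 N/mm

29.7 N/mm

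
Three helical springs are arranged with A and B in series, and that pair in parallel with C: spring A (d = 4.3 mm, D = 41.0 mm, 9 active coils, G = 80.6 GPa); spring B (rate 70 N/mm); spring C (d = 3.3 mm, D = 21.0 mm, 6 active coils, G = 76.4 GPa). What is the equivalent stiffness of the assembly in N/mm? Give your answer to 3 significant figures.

25.5 N/mm

k_A = Gd⁴/(8D³N_a) = (80.6×10³)(4.3⁴)/(8·41.0³·9) = 5.553 N/mm
k_C = Gd⁴/(8D³N_a) = (76.4×10³)(3.3⁴)/(8·21.0³·6) = 20.382 N/mm
Springs A,B series: k_AB = 1/(1/5.553+1/70) = 5.1448 N/mm; parallel with C: k_eq = 5.1448+20.382 = 25.527 N/mm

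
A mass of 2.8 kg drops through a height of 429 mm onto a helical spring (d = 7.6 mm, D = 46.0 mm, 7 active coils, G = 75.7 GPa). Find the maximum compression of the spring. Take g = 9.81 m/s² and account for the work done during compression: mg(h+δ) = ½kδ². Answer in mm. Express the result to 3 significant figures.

k = Gd⁴/(8D³N_a) = (75.7×10³)(7.6⁴)/(8·46.0³·7) = 46.333 N/mm
W = mg = 2.8 × 9.81 = 27.468 N
½kδ² − Wδ − Wh = 0 → δ = (W + √(W² + 2kWh))/k
δ = (27.468 + √(754.49 + 1.09195e+06))/46.333 = (27.468 + 1045.3)/46.333 = 23.154 mm

23.2 mm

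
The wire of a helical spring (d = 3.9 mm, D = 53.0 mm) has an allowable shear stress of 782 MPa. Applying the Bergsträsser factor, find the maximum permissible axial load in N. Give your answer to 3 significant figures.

313 N

C = D/d = 53.0/3.9 = 13.5897
K_B = (4C+2)/(4C−3) = 56.359/51.359 = 1.0974
τ_max = K·8FD/(πd³) → F_max = τ_allow·πd³/(8DK)
F_max = 782·π·3.9³/(8·53.0·1.0974) = 1.4573e+05/465.28 = 313.21 N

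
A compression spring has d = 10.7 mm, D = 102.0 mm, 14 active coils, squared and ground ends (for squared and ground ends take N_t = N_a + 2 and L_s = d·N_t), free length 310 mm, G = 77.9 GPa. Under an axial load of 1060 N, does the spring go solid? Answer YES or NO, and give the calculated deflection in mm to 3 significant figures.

k = Gd⁴/(8D³N_a) = (77.9×10³)(10.7⁴)/(8·102.0³·14) = 8.5912 N/mm
N_t = 16; L_s = 10.7·16 = 171.2 mm; δ_solid = L₀ − L_s = 310 − 171.2 = 138.8 mm
δ = F/k = 1060/8.5912 = 123.38 mm
δ < δ_solid → spring does not go solid

NO, δ = 123 mm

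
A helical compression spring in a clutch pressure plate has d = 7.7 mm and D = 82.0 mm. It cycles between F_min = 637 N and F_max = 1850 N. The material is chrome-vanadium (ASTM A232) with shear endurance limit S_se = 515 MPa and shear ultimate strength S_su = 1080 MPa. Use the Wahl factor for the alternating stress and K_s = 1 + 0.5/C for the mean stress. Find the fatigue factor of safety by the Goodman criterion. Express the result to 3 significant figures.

0.860

C = D/d = 82.0/7.7 = 10.6494; K_W = (4C−1)/(4C−4)+0.615/C = 1.1355; K_s = 1+0.5/C = 1.0470
F_a = (F_max−F_min)/2 = 606.5 N; F_m = (F_max+F_min)/2 = 1243.5 N
τ_a = K_W·8F_aD/(πd³) = 1.1355 × 277.4 = 314.99 MPa
τ_m = K_s·8F_mD/(πd³) = 1.0470 × 568.76 = 595.46 MPa
Goodman: 1/n_f = τ_a/S_se + τ_m/S_su = 314.99/515 + 595.46/1080 = 0.61162 + 0.55135 = 1.163
n_f = 1/1.163 = 0.8599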